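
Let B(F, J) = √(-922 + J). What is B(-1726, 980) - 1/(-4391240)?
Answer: 1/4391240 + √58 ≈ 7.6158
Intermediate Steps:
B(-1726, 980) - 1/(-4391240) = √(-922 + 980) - 1/(-4391240) = √58 - 1*(-1/4391240) = √58 + 1/4391240 = 1/4391240 + √58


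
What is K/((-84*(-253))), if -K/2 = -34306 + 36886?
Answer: -430/1771 ≈ -0.24280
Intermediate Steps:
K = -5160 (K = -2*(-34306 + 36886) = -2*2580 = -5160)
K/((-84*(-253))) = -5160/((-84*(-253))) = -5160/21252 = -5160*1/21252 = -430/1771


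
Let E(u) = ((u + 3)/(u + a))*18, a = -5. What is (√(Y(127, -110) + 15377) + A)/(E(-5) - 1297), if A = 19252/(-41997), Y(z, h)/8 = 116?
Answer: 96260/271594599 - 5*√16305/6467 ≈ -0.098371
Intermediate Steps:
Y(z, h) = 928 (Y(z, h) = 8*116 = 928)
E(u) = 18*(3 + u)/(-5 + u) (E(u) = ((u + 3)/(u - 5))*18 = ((3 + u)/(-5 + u))*18 = 18*(3 + u)/(-5 + u))
A = -19252/41997 (A = 19252*(-1/41997) = -19252/41997 ≈ -0.45841)
(√(Y(127, -110) + 15377) + A)/(E(-5) - 1297) = (√(928 + 15377) - 19252/41997)/(18*(3 - 5)/(-5 - 5) - 1297) = (√16305 - 19252/41997)/(18*(-2)/(-10) - 1297) = (-19252/41997 + √16305)/(18*(-⅒)*(-2) - 1297) = (-19252/41997 + √16305)/(18/5 - 1297) = (-19252/41997 + √16305)/(-6467/5) = (-19252/41997 + √16305)*(-5/6467) = 96260/271594599 - 5*√16305/6467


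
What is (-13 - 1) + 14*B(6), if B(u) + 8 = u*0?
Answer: -126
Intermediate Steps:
B(u) = -8 (B(u) = -8 + u*0 = -8 + 0 = -8)
(-13 - 1) + 14*B(6) = (-13 - 1) + 14*(-8) = -14 - 112 = -126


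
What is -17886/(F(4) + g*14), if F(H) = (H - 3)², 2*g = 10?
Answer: -17886/71 ≈ -251.92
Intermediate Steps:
g = 5 (g = (½)*10 = 5)
F(H) = (-3 + H)²
-17886/(F(4) + g*14) = -17886/((-3 + 4)² + 5*14) = -17886/(1² + 70) = -17886/(1 + 70) = -17886/71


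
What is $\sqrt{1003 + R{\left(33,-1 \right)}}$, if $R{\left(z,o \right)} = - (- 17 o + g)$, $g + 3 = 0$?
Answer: $\sqrt{989} \approx 31.448$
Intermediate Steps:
$g = -3$ ($g = -3 + 0 = -3$)
$R{\left(z,o \right)} = 3 + 17 o$ ($R{\left(z,o \right)} = - (- 17 o - 3) = - (-3 - 17 o) = 3 + 17 o$)
$\sqrt{1003 + R{\left(33,-1 \right)}} = \sqrt{1003 + \left(3 + 17 \left(-1\right)\right)} = \sqrt{1003 + \left(3 - 17\right)} = \sqrt{1003 - 14} = \sqrt{989}$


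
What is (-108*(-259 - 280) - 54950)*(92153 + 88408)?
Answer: 588989982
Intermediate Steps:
(-108*(-259 - 280) - 54950)*(92153 + 88408) = (-108*(-539) - 54950)*180561 = (58212 - 54950)*180561 = 3262*180561 = 588989982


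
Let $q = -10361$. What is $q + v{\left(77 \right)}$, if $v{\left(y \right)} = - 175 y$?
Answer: $-23836$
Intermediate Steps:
$q + v{\left(77 \right)} = -10361 - 13475 = -23836$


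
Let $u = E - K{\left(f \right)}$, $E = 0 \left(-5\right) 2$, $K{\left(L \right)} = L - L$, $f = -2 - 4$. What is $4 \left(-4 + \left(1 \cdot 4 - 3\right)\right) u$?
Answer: $0$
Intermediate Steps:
$f = -6$ ($f = -2 - 4 = -6$)
$K{\left(L \right)} = 0$
$E = 0$ ($E = 0 \cdot 2 = 0$)
$u = 0$ ($u = 0 - 0 = 0 + 0 = 0$)
$4 \left(-4 + \left(1 \cdot 4 - 3\right)\right) u = 4 \left(-4 + \left(1 \cdot 4 - 3\right)\right) 0 = 4 \left(-4 + \left(4 - 3\right)\right) 0 = 4 \left(-4 + 1\right) 0 = 4 \left(-3\right) 0 = \left(-12\right) 0 = 0$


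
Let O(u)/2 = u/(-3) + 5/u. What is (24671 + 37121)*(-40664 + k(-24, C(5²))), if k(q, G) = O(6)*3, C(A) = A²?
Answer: -2513142432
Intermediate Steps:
O(u) = 10/u - 2*u/3 (O(u) = 2*(u/(-3) + 5/u) = 2*(u*(-⅓) + 5/u) = 2*(-u/3 + 5/u) = 2*(5/u - u/3) = 10/u - 2*u/3)
k(q, G) = -7 (k(q, G) = (10/6 - ⅔*6)*3 = (10*(⅙) - 4)*3 = (5/3 - 4)*3 = -7/3*3 = -7)
(24671 + 37121)*(-40664 + k(-24, C(5²))) = (24671 + 37121)*(-40664 - 7) = 61792*(-40671) = -2513142432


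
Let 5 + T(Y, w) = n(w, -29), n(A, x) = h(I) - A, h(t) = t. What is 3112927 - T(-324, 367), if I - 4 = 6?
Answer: 3113289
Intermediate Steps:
I = 10 (I = 4 + 6 = 10)
n(A, x) = 10 - A
T(Y, w) = 5 - w (T(Y, w) = -5 + (10 - w) = 5 - w)
3112927 - T(-324, 367) = 3112927 - (5 - 1*367) = 3112927 - (5 - 367) = 3112927 - 1*(-362) = 3112927 + 362 = 3113289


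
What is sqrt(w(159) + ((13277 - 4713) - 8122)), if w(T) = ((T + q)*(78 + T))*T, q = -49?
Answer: 2*sqrt(1036393) ≈ 2036.1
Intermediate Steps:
w(T) = T*(-49 + T)*(78 + T) (w(T) = ((T - 49)*(78 + T))*T = ((-49 + T)*(78 + T))*T = T*(-49 + T)*(78 + T))
sqrt(w(159) + ((13277 - 4713) - 8122)) = sqrt(159*(-3822 + 159**2 + 29*159) + ((13277 - 4713) - 8122)) = sqrt(159*(-3822 + 25281 + 4611) + (8564 - 8122)) = sqrt(159*26070 + 442) = sqrt(4145130 + 442) = sqrt(4145572) = 2*sqrt(1036393)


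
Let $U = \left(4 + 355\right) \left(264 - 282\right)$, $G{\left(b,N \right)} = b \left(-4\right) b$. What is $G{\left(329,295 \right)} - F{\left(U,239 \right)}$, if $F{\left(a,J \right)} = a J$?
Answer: $1111454$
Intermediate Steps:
$G{\left(b,N \right)} = - 4 b^{2}$ ($G{\left(b,N \right)} = - 4 b b = - 4 b^{2}$)
$U = -6462$ ($U = 359 \left(-18\right) = -6462$)
$F{\left(a,J \right)} = J a$
$G{\left(329,295 \right)} - F{\left(U,239 \right)} = - 4 \cdot 329^{2} - 239 \left(-6462\right) = \left(-4\right) 108241 - -1544418 = -432964 + 1544418 = 1111454$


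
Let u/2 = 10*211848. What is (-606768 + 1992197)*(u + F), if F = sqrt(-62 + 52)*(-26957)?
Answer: 5870007255840 - 37347009553*I*sqrt(10) ≈ 5.87e+12 - 1.181e+11*I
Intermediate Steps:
u = 4236960 (u = 2*(10*211848) = 2*2118480 = 4236960)
F = -26957*I*sqrt(10) (F = sqrt(-10)*(-26957) = (I*sqrt(10))*(-26957) = -26957*I*sqrt(10) ≈ -85246.0*I)
(-606768 + 1992197)*(u + F) = (-606768 + 1992197)*(4236960 - 26957*I*sqrt(10)) = 1385429*(4236960 - 26957*I*sqrt(10)) = 5870007255840 - 37347009553*I*sqrt(10)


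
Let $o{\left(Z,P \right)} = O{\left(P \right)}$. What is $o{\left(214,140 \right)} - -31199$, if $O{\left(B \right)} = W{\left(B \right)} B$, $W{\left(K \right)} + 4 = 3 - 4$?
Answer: $30499$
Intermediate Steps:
$W{\left(K \right)} = -5$ ($W{\left(K \right)} = -4 + \left(3 - 4\right) = -4 - 1 = -5$)
$O{\left(B \right)} = - 5 B$
$o{\left(Z,P \right)} = - 5 P$
$o{\left(214,140 \right)} - -31199 = \left(-5\right) 140 - -31199 = -700 + 31199 = 30499$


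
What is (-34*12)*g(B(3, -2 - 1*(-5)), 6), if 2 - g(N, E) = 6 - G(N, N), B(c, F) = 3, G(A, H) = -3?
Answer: 2856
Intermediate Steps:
g(N, E) = -7 (g(N, E) = 2 - (6 - 1*(-3)) = 2 - (6 + 3) = 2 - 1*9 = 2 - 9 = -7)
(-34*12)*g(B(3, -2 - 1*(-5)), 6) = -34*12*(-7) = -408*(-7) = 2856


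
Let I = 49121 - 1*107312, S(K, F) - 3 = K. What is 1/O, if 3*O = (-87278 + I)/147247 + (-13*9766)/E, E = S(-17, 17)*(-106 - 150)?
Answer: -791599872/9607772761 ≈ -0.082392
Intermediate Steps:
S(K, F) = 3 + K
E = 3584 (E = (3 - 17)*(-106 - 150) = -14*(-256) = 3584)
I = -58191 (I = 49121 - 107312 = -58191)
O = -9607772761/791599872 (O = ((-87278 - 58191)/147247 - 13*9766/3584)/3 = (-145469*1/147247 - 126958*1/3584)/3 = (-145469/147247 - 63479/1792)/3 = (1/3)*(-9607772761/263866624) = -9607772761/791599872 ≈ -12.137)
1/O = 1/(-9607772761/791599872) = -791599872/9607772761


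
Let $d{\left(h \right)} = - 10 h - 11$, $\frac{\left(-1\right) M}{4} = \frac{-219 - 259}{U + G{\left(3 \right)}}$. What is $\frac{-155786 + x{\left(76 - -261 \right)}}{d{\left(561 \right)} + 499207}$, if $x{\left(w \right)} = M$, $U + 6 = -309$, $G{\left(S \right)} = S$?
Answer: $- \frac{6075893}{19249854} \approx -0.31563$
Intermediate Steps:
$U = -315$ ($U = -6 - 309 = -315$)
$M = - \frac{239}{39}$ ($M = - 4 \frac{-219 - 259}{-315 + 3} = - 4 \left(- \frac{478}{-312}\right) = - 4 \left(\left(-478\right) \left(- \frac{1}{312}\right)\right) = \left(-4\right) \frac{239}{156} = - \frac{239}{39} \approx -6.1282$)
$d{\left(h \right)} = -11 - 10 h$
$x{\left(w \right)} = - \frac{239}{39}$
$\frac{-155786 + x{\left(76 - -261 \right)}}{d{\left(561 \right)} + 499207} = \frac{-155786 - \frac{239}{39}}{\left(-11 - 5610\right) + 499207} = - \frac{6075893}{39 \left(\left(-11 - 5610\right) + 499207\right)} = - \frac{6075893}{39 \left(-5621 + 499207\right)} = - \frac{6075893}{39 \cdot 493586} = \left(- \frac{6075893}{39}\right) \frac{1}{493586} = - \frac{6075893}{19249854}$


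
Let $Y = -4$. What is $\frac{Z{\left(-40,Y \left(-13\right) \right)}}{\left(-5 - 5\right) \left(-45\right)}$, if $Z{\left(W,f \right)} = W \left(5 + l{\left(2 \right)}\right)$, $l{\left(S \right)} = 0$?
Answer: $- \frac{4}{9} \approx -0.44444$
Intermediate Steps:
$Z{\left(W,f \right)} = 5 W$ ($Z{\left(W,f \right)} = W \left(5 + 0\right) = W 5 = 5 W$)
$\frac{Z{\left(-40,Y \left(-13\right) \right)}}{\left(-5 - 5\right) \left(-45\right)} = \frac{5 \left(-40\right)}{\left(-5 - 5\right) \left(-45\right)} = - \frac{200}{\left(-10\right) \left(-45\right)} = - \frac{200}{450} = \left(-200\right) \frac{1}{450} = - \frac{4}{9}$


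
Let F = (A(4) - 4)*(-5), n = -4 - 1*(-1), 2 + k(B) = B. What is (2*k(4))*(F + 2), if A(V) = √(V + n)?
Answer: 68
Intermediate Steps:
k(B) = -2 + B
n = -3 (n = -4 + 1 = -3)
A(V) = √(-3 + V) (A(V) = √(V - 3) = √(-3 + V))
F = 15 (F = (√(-3 + 4) - 4)*(-5) = (√1 - 4)*(-5) = (1 - 4)*(-5) = -3*(-5) = 15)
(2*k(4))*(F + 2) = (2*(-2 + 4))*(15 + 2) = (2*2)*17 = 4*17 = 68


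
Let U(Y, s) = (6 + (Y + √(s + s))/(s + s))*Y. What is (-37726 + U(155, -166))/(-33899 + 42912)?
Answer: -12240297/2992316 - 155*I*√83/1496158 ≈ -4.0906 - 0.00094383*I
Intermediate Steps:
U(Y, s) = Y*(6 + (Y + √2*√s)/(2*s)) (U(Y, s) = (6 + (Y + √(2*s))/((2*s)))*Y = (6 + (Y + √2*√s)*(1/(2*s)))*Y = (6 + (Y + √2*√s)/(2*s))*Y = Y*(6 + (Y + √2*√s)/(2*s)))
(-37726 + U(155, -166))/(-33899 + 42912) = (-37726 + (6*155 + (½)*155²/(-166) + (½)*155*√2/√(-166)))/(-33899 + 42912) = (-37726 + (930 + (½)*24025*(-1/166) + (½)*155*√2*(-I*√166/166)))/9013 = (-37726 + (930 - 24025/332 - 155*I*√83/166))*(1/9013) = (-37726 + (284735/332 - 155*I*√83/166))*(1/9013) = (-12240297/332 - 155*I*√83/166)*(1/9013) = -12240297/2992316 - 155*I*√83/1496158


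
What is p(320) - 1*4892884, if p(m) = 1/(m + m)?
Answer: -3131445759/640 ≈ -4.8929e+6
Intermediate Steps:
p(m) = 1/(2*m)
p(320) - 1*4892884 = (½)/320 - 1*4892884 = (½)*(1/320) - 4892884 = 1/640 - 4892884 = -3131445759/640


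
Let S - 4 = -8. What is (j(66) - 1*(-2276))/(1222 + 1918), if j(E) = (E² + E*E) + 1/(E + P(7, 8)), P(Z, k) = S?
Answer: 681257/194680 ≈ 3.4994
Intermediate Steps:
S = -4 (S = 4 - 8 = -4)
P(Z, k) = -4
j(E) = 1/(-4 + E) + 2*E² (j(E) = (E² + E*E) + 1/(E - 4) = (E² + E²) + 1/(-4 + E) = 2*E² + 1/(-4 + E) = 1/(-4 + E) + 2*E²)
(j(66) - 1*(-2276))/(1222 + 1918) = ((1 - 8*66² + 2*66³)/(-4 + 66) - 1*(-2276))/(1222 + 1918) = ((1 - 8*4356 + 2*287496)/62 + 2276)/3140 = ((1 - 34848 + 574992)/62 + 2276)*(1/3140) = ((1/62)*540145 + 2276)*(1/3140) = (540145/62 + 2276)*(1/3140) = (681257/62)*(1/3140) = 681257/194680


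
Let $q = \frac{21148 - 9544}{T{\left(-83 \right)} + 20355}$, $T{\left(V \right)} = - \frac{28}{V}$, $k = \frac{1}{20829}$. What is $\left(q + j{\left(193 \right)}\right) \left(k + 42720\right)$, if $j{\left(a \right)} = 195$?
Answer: $\frac{98002510557102409}{11730149899} \approx 8.3548 \cdot 10^{6}$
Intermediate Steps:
$k = \frac{1}{20829} \approx 4.801 \cdot 10^{-5}$
$q = \frac{963132}{1689493}$ ($q = \frac{21148 - 9544}{- \frac{28}{-83} + 20355} = \frac{11604}{\left(-28\right) \left(- \frac{1}{83}\right) + 20355} = \frac{11604}{\frac{28}{83} + 20355} = \frac{11604}{\frac{1689493}{83}} = 11604 \cdot \frac{83}{1689493} = \frac{963132}{1689493} \approx 0.57007$)
$\left(q + j{\left(193 \right)}\right) \left(k + 42720\right) = \left(\frac{963132}{1689493} + 195\right) \left(\frac{1}{20829} + 42720\right) = \frac{330414267}{1689493} \cdot \frac{889814881}{20829} = \frac{98002510557102409}{11730149899}$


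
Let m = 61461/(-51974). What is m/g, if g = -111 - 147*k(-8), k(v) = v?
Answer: -20487/18450770 ≈ -0.0011104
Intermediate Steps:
m = -61461/51974 (m = 61461*(-1/51974) = -61461/51974 ≈ -1.1825)
g = 1065 (g = -111 - 147*(-8) = -111 + 1176 = 1065)
m/g = -61461/51974/1065 = -61461/51974*1/1065 = -20487/18450770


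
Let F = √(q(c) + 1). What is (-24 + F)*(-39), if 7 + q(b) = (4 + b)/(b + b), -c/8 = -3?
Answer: 936 - 13*I*√195/2 ≈ 936.0 - 90.768*I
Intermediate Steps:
c = 24 (c = -8*(-3) = 24)
q(b) = -7 + (4 + b)/(2*b) (q(b) = -7 + (4 + b)/(b + b) = -7 + (4 + b)/((2*b)) = -7 + (4 + b)*(1/(2*b)) = -7 + (4 + b)/(2*b))
F = I*√195/6 (F = √((-13/2 + 2/24) + 1) = √((-13/2 + 2*(1/24)) + 1) = √((-13/2 + 1/12) + 1) = √(-77/12 + 1) = √(-65/12) = I*√195/6 ≈ 2.3274*I)
(-24 + F)*(-39) = (-24 + I*√195/6)*(-39) = 936 - 13*I*√195/2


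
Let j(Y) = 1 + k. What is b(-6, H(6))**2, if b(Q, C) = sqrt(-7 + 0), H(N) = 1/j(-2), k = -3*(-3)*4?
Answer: -7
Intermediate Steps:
k = 36 (k = 9*4 = 36)
j(Y) = 37 (j(Y) = 1 + 36 = 37)
H(N) = 1/37
b(Q, C) = I*sqrt(7) (b(Q, C) = sqrt(-7) = I*sqrt(7))
b(-6, H(6))**2 = (I*sqrt(7))**2 = -7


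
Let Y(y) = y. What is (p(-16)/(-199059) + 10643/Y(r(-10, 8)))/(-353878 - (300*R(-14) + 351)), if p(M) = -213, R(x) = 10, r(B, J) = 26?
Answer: -706196825/616283611762 ≈ -0.0011459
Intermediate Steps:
(p(-16)/(-199059) + 10643/Y(r(-10, 8)))/(-353878 - (300*R(-14) + 351)) = (-213/(-199059) + 10643/26)/(-353878 - (300*10 + 351)) = (-213*(-1/199059) + 10643*(1/26))/(-353878 - (3000 + 351)) = (71/66353 + 10643/26)/(-353878 - 1*3351) = 706196825/(1725178*(-353878 - 3351)) = (706196825/1725178)/(-357229) = (706196825/1725178)*(-1/357229) = -706196825/616283611762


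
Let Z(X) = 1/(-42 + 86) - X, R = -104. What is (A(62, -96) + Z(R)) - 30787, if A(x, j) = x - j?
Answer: -1343099/44 ≈ -30525.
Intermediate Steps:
Z(X) = 1/44 - X
(A(62, -96) + Z(R)) - 30787 = ((62 - 1*(-96)) + (1/44 - 1*(-104))) - 30787 = ((62 + 96) + (1/44 + 104)) - 30787 = (158 + 4577/44) - 30787 = 11529/44 - 30787 = -1343099/44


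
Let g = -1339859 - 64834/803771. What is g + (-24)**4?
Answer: -810267945827/803771 ≈ -1.0081e+6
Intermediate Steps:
g = -1076939873123/803771 (g = -1339859 - 64834/803771 = -1076939873123/803771 ≈ -1.3399e+6)
g + (-24)**4 = -1076939873123/803771 + (-24)**4 = -1076939873123/803771 + 331776 = -810267945827/803771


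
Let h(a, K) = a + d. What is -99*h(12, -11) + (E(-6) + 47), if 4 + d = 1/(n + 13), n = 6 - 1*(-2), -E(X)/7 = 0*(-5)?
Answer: -5248/7 ≈ -749.71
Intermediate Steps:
E(X) = 0 (E(X) = -0*(-5) = -7*0 = 0)
n = 8 (n = 6 + 2 = 8)
d = -83/21 (d = -4 + 1/(8 + 13) = -4 + 1/21 = -83/21 ≈ -3.9524)
h(a, K) = -83/21 + a (h(a, K) = a - 83/21 = -83/21 + a)
-99*h(12, -11) + (E(-6) + 47) = -99*(-83/21 + 12) + (0 + 47) = -99*169/21 + 47 = -5577/7 + 47 = -5248/7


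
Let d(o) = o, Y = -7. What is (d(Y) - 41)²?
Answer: 2304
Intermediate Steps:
(d(Y) - 41)² = (-7 - 41)² = (-48)² = 2304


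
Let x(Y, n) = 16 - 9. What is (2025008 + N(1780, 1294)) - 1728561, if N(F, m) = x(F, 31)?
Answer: 296454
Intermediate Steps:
x(Y, n) = 7
N(F, m) = 7
(2025008 + N(1780, 1294)) - 1728561 = (2025008 + 7) - 1728561 = 2025015 - 1728561 = 296454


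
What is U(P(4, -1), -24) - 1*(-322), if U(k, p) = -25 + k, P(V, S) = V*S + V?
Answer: 297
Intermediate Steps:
P(V, S) = V + S*V (P(V, S) = S*V + V = V + S*V)
U(P(4, -1), -24) - 1*(-322) = (-25 + 4*(1 - 1)) - 1*(-322) = (-25 + 4*0) + 322 = (-25 + 0) + 322 = -25 + 322 = 297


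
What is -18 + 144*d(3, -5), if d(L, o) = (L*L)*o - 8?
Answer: -7650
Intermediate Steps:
d(L, o) = -8 + o*L² (d(L, o) = L²*o - 8 = o*L² - 8 = -8 + o*L²)
-18 + 144*d(3, -5) = -18 + 144*(-8 - 5*3²) = -18 + 144*(-8 - 5*9) = -18 + 144*(-8 - 45) = -18 + 144*(-53) = -18 - 7632 = -7650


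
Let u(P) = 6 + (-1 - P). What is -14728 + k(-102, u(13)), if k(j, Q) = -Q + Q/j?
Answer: -750716/51 ≈ -14720.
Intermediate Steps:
u(P) = 5 - P
-14728 + k(-102, u(13)) = -14728 + (-(5 - 1*13) + (5 - 1*13)/(-102)) = -14728 + (-(5 - 13) + (5 - 13)*(-1/102)) = -14728 + (-1*(-8) - 8*(-1/102)) = -14728 + (8 + 4/51) = -14728 + 412/51 = -750716/51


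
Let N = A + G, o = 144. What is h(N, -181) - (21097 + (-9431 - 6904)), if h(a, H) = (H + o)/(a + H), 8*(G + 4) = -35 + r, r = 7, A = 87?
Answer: -966612/203 ≈ -4761.6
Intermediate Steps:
G = -15/2 (G = -4 + (-35 + 7)/8 = -4 + (1/8)*(-28) = -4 - 7/2 = -15/2 ≈ -7.5000)
N = 159/2 (N = 87 - 15/2 = 159/2 ≈ 79.500)
h(a, H) = (144 + H)/(H + a) (h(a, H) = (H + 144)/(a + H) = (144 + H)/(H + a))
h(N, -181) - (21097 + (-9431 - 6904)) = (144 - 181)/(-181 + 159/2) - (21097 + (-9431 - 6904)) = -37/(-203/2) - (21097 - 16335) = -2/203*(-37) - 1*4762 = 74/203 - 4762 = -966612/203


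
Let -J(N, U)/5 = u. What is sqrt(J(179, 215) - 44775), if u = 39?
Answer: I*sqrt(44970) ≈ 212.06*I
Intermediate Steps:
J(N, U) = -195 (J(N, U) = -5*39 = -195)
sqrt(J(179, 215) - 44775) = sqrt(-195 - 44775) = sqrt(-44970) = I*sqrt(44970)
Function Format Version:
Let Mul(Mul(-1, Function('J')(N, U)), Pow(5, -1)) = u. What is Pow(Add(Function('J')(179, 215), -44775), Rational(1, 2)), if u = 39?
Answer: Mul(I, Pow(44970, Rational(1, 2))) ≈ Mul(212.06, I)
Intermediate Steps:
Function('J')(N, U) = -195 (Function('J')(N, U) = Mul(-5, 39) = -195)
Pow(Add(Function('J')(179, 215), -44775), Rational(1, 2)) = Pow(Add(-195, -44775), Rational(1, 2)) = Pow(-44970, Rational(1, 2)) = Mul(I, Pow(44970, Rational(1, 2)))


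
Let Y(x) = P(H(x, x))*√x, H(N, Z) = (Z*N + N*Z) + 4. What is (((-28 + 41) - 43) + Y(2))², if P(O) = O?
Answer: 1188 - 720*√2 ≈ 169.77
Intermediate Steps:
H(N, Z) = 4 + 2*N*Z (H(N, Z) = (N*Z + N*Z) + 4 = 2*N*Z + 4 = 4 + 2*N*Z)
Y(x) = √x*(4 + 2*x²) (Y(x) = (4 + 2*x*x)*√x = (4 + 2*x²)*√x = √x*(4 + 2*x²))
(((-28 + 41) - 43) + Y(2))² = (((-28 + 41) - 43) + 2*√2*(2 + 2²))² = ((13 - 43) + 2*√2*(2 + 4))² = (-30 + 2*√2*6)² = (-30 + 12*√2)²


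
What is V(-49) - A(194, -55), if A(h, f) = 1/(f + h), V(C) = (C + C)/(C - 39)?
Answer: 6767/6116 ≈ 1.1064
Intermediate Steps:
V(C) = 2*C/(-39 + C) (V(C) = (2*C)/(-39 + C) = 2*C/(-39 + C))
V(-49) - A(194, -55) = 2*(-49)/(-39 - 49) - 1/(-55 + 194) = 2*(-49)/(-88) - 1/139 = 2*(-49)*(-1/88) - 1*1/139 = 49/44 - 1/139 = 6767/6116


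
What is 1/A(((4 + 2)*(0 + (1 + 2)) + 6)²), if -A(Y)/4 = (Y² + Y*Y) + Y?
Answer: -1/2656512 ≈ -3.7643e-7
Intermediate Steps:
A(Y) = -8*Y² - 4*Y (A(Y) = -4*((Y² + Y*Y) + Y) = -4*((Y² + Y²) + Y) = -4*(2*Y² + Y) = -4*(Y + 2*Y²) = -8*Y² - 4*Y)
1/A(((4 + 2)*(0 + (1 + 2)) + 6)²) = 1/(-4*((4 + 2)*(0 + (1 + 2)) + 6)²*(1 + 2*((4 + 2)*(0 + (1 + 2)) + 6)²)) = 1/(-4*(6*(0 + 3) + 6)²*(1 + 2*(6*(0 + 3) + 6)²)) = 1/(-4*(6*3 + 6)²*(1 + 2*(6*3 + 6)²)) = 1/(-4*(18 + 6)²*(1 + 2*(18 + 6)²)) = 1/(-4*24²*(1 + 2*24²)) = 1/(-4*576*(1 + 2*576)) = 1/(-4*576*(1 + 1152)) = 1/(-4*576*1153) = 1/(-2656512) = -1/2656512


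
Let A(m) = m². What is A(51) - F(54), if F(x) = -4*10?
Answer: 2641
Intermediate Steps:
F(x) = -40
A(51) - F(54) = 51² - 1*(-40) = 2601 + 40 = 2641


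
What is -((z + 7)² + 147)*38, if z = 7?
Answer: -13034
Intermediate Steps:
-((z + 7)² + 147)*38 = -((7 + 7)² + 147)*38 = -(14² + 147)*38 = -(196 + 147)*38 = -343*38 = -1*13034 = -13034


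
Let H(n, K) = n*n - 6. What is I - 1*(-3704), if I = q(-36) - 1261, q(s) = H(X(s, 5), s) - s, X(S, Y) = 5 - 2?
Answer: 2482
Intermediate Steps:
X(S, Y) = 3
H(n, K) = -6 + n² (H(n, K) = n² - 6 = -6 + n²)
q(s) = 3 - s (q(s) = (-6 + 3²) - s = (-6 + 9) - s = 3 - s)
I = -1222 (I = (3 - 1*(-36)) - 1261 = (3 + 36) - 1261 = 39 - 1261 = -1222)
I - 1*(-3704) = -1222 - 1*(-3704) = -1222 + 3704 = 2482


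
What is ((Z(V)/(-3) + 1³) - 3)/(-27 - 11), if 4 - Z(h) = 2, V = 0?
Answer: 4/57 ≈ 0.070175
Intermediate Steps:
Z(h) = 2 (Z(h) = 4 - 1*2 = 4 - 2 = 2)
((Z(V)/(-3) + 1³) - 3)/(-27 - 11) = ((2/(-3) + 1³) - 3)/(-27 - 11) = ((2*(-⅓) + 1) - 3)/(-38) = -((-⅔ + 1) - 3)/38 = -(⅓ - 3)/38 = -1/38*(-8/3) = 4/57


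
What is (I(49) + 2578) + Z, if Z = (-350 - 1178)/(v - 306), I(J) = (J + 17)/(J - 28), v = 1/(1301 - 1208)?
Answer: 515155804/199199 ≈ 2586.1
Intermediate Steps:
v = 1/93 ≈ 0.010753
I(J) = (17 + J)/(-28 + J)
Z = 142104/28457 (Z = (-350 - 1178)/(1/93 - 306) = -1528/(-28457/93) = -1528*(-93/28457) = 142104/28457 ≈ 4.9936)
(I(49) + 2578) + Z = ((17 + 49)/(-28 + 49) + 2578) + 142104/28457 = (66/21 + 2578) + 142104/28457 = ((1/21)*66 + 2578) + 142104/28457 = (22/7 + 2578) + 142104/28457 = 18068/7 + 142104/28457 = 515155804/199199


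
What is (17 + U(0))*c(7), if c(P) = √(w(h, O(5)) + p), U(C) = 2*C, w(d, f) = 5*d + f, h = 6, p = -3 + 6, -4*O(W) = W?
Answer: 17*√127/2 ≈ 95.790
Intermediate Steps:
O(W) = -W/4
p = 3
w(d, f) = f + 5*d
c(P) = √127/2 (c(P) = √((-¼*5 + 5*6) + 3) = √((-5/4 + 30) + 3) = √(115/4 + 3) = √(127/4) = √127/2)
(17 + U(0))*c(7) = (17 + 2*0)*(√127/2) = (17 + 0)*(√127/2) = 17*(√127/2) = 17*√127/2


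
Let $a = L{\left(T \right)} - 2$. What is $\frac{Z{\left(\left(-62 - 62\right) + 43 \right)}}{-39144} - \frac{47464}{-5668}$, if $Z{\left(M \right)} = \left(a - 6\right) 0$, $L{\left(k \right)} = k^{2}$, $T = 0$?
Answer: $\frac{11866}{1417} \approx 8.374$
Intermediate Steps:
$a = -2$ ($a = 0^{2} - 2 = 0 - 2 = -2$)
$Z{\left(M \right)} = 0$ ($Z{\left(M \right)} = \left(-2 - 6\right) 0 = \left(-8\right) 0 = 0$)
$\frac{Z{\left(\left(-62 - 62\right) + 43 \right)}}{-39144} - \frac{47464}{-5668} = \frac{0}{-39144} - \frac{47464}{-5668} = 0 \left(- \frac{1}{39144}\right) - - \frac{11866}{1417} = 0 + \frac{11866}{1417} = \frac{11866}{1417}$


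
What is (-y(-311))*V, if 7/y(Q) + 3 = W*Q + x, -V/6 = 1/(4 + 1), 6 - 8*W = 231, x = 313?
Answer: 336/362275 ≈ 0.00092747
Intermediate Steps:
W = -225/8 (W = 3/4 - 1/8*231 = 3/4 - 231/8 = -225/8 ≈ -28.125)
V = -6/5 (V = -6/(4 + 1) = -6/5 ≈ -1.2000)
y(Q) = 7/(310 - 225*Q/8) (y(Q) = 7/(-3 + (-225*Q/8 + 313)) = 7/(-3 + (313 - 225*Q/8)) = 7/(310 - 225*Q/8))
(-y(-311))*V = -56/(5*(496 - 45*(-311)))*(-6/5) = -56/(5*(496 + 13995))*(-6/5) = -56/(5*14491)*(-6/5) = -1*56/72455*(-6/5) = -56/72455*(-6/5) = 336/362275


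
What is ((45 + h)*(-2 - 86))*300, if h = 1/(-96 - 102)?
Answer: -3563600/3 ≈ -1.1879e+6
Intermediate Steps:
h = -1/198 (h = 1/(-198) = -1/198 ≈ -0.0050505)
((45 + h)*(-2 - 86))*300 = ((45 - 1/198)*(-2 - 86))*300 = ((8909/198)*(-88))*300 = -35636/9*300 = -3563600/3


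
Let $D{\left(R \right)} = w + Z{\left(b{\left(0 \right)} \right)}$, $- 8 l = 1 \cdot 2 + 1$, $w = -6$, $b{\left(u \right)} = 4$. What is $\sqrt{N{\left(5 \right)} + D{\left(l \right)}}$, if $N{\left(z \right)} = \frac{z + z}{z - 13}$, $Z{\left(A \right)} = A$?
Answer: $\frac{i \sqrt{13}}{2} \approx 1.8028 i$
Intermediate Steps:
$N{\left(z \right)} = \frac{2 z}{-13 + z}$
$l = - \frac{3}{8}$ ($l = - \frac{1 \cdot 2 + 1}{8} = - \frac{2 + 1}{8} = \left(- \frac{1}{8}\right) 3 = - \frac{3}{8} \approx -0.375$)
$D{\left(R \right)} = -2$ ($D{\left(R \right)} = -6 + 4 = -2$)
$\sqrt{N{\left(5 \right)} + D{\left(l \right)}} = \sqrt{2 \cdot 5 \frac{1}{-13 + 5} - 2} = \sqrt{2 \cdot 5 \frac{1}{-8} - 2} = \sqrt{2 \cdot 5 \left(- \frac{1}{8}\right) - 2} = \sqrt{- \frac{5}{4} - 2} = \sqrt{- \frac{13}{4}} = \frac{i \sqrt{13}}{2}$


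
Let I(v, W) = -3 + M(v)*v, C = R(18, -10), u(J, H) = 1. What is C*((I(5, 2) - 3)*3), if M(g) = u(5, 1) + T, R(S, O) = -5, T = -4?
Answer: 315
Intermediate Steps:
C = -5
M(g) = -3 (M(g) = 1 - 4 = -3)
I(v, W) = -3 - 3*v
C*((I(5, 2) - 3)*3) = -5*((-3 - 3*5) - 3)*3 = -5*((-3 - 15) - 3)*3 = -5*(-18 - 3)*3 = -(-105)*3 = -5*(-63) = 315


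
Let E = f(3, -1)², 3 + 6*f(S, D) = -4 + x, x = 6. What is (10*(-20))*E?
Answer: -50/9 ≈ -5.5556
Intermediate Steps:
f(S, D) = -⅙ (f(S, D) = -½ + (-4 + 6)/6 = -½ + (⅙)*2 = -½ + ⅓ = -⅙)
E = 1/36 (E = (-⅙)² = 1/36 ≈ 0.027778)
(10*(-20))*E = (10*(-20))*(1/36) = -200*1/36 = -50/9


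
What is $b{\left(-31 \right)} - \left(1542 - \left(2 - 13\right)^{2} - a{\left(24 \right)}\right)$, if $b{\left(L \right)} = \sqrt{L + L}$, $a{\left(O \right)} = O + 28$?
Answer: $-1369 + i \sqrt{62} \approx -1369.0 + 7.874 i$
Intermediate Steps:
$a{\left(O \right)} = 28 + O$
$b{\left(L \right)} = \sqrt{2} \sqrt{L}$ ($b{\left(L \right)} = \sqrt{2 L} = \sqrt{2} \sqrt{L}$)
$b{\left(-31 \right)} - \left(1542 - \left(2 - 13\right)^{2} - a{\left(24 \right)}\right) = \sqrt{2} \sqrt{-31} + \left(\left(-1542 + \left(2 - 13\right)^{2}\right) + \left(28 + 24\right)\right) = \sqrt{2} i \sqrt{31} + \left(\left(-1542 + \left(-11\right)^{2}\right) + 52\right) = i \sqrt{62} + \left(\left(-1542 + 121\right) + 52\right) = i \sqrt{62} + \left(-1421 + 52\right) = i \sqrt{62} - 1369 = -1369 + i \sqrt{62}$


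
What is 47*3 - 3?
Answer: 138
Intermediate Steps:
47*3 - 3 = 141 - 3 = 138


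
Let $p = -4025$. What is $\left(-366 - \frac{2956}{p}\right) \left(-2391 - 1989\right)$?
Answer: $\frac{1287889944}{805} \approx 1.5999 \cdot 10^{6}$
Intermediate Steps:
$\left(-366 - \frac{2956}{p}\right) \left(-2391 - 1989\right) = \left(-366 - \frac{2956}{-4025}\right) \left(-2391 - 1989\right) = \left(-366 - - \frac{2956}{4025}\right) \left(-4380\right) = \left(-366 + \frac{2956}{4025}\right) \left(-4380\right) = \left(- \frac{1470194}{4025}\right) \left(-4380\right) = \frac{1287889944}{805}$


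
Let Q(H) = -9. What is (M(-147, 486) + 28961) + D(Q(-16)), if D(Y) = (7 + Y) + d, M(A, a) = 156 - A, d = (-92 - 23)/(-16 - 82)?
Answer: 2867791/98 ≈ 29263.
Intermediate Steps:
d = 115/98 (d = -115/(-98) = -115*(-1/98) = 115/98 ≈ 1.1735)
D(Y) = 801/98 + Y (D(Y) = (7 + Y) + 115/98 = 801/98 + Y)
(M(-147, 486) + 28961) + D(Q(-16)) = ((156 - 1*(-147)) + 28961) + (801/98 - 9) = ((156 + 147) + 28961) - 81/98 = (303 + 28961) - 81/98 = 29264 - 81/98 = 2867791/98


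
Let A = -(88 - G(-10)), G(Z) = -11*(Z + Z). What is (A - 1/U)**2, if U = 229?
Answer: 913671529/52441 ≈ 17423.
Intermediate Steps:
G(Z) = -22*Z
A = 132 (A = -(88 - (-22)*(-10)) = -(88 - 1*220) = -(88 - 220) = -1*(-132) = 132)
(A - 1/U)**2 = (132 - 1/229)**2 = (30227/229)**2 = 913671529/52441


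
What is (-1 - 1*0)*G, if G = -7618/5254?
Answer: 3809/2627 ≈ 1.4499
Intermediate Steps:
G = -3809/2627 (G = -7618*1/5254 = -3809/2627 ≈ -1.4499)
(-1 - 1*0)*G = (-1 - 1*0)*(-3809/2627) = (-1 + 0)*(-3809/2627) = -1*(-3809/2627) = 3809/2627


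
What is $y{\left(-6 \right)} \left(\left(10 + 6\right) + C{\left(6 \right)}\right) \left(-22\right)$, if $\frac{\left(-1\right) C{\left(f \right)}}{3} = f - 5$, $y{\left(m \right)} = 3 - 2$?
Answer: $-286$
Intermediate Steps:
$y{\left(m \right)} = 1$
$C{\left(f \right)} = 15 - 3 f$ ($C{\left(f \right)} = - 3 \left(f - 5\right) = - 3 \left(-5 + f\right) = 15 - 3 f$)
$y{\left(-6 \right)} \left(\left(10 + 6\right) + C{\left(6 \right)}\right) \left(-22\right) = 1 \left(\left(10 + 6\right) + \left(15 - 18\right)\right) \left(-22\right) = 1 \left(16 + \left(15 - 18\right)\right) \left(-22\right) = 1 \left(16 - 3\right) \left(-22\right) = 1 \cdot 13 \left(-22\right) = 13 \left(-22\right) = -286$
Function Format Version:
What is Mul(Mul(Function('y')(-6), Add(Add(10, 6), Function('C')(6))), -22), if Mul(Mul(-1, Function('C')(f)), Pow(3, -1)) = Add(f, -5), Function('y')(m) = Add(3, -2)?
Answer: -286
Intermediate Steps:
Function('y')(m) = 1
Function('C')(f) = Add(15, Mul(-3, f)) (Function('C')(f) = Mul(-3, Add(f, -5)) = Mul(-3, Add(-5, f)) = Add(15, Mul(-3, f)))
Mul(Mul(Function('y')(-6), Add(Add(10, 6), Function('C')(6))), -22) = Mul(Mul(1, Add(Add(10, 6), Add(15, Mul(-3, 6)))), -22) = Mul(Mul(1, Add(16, Add(15, -18))), -22) = Mul(Mul(1, Add(16, -3)), -22) = Mul(Mul(1, 13), -22) = Mul(13, -22) = -286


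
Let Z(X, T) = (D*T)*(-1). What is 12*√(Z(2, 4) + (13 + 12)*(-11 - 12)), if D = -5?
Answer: 12*I*√555 ≈ 282.7*I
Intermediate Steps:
Z(X, T) = 5*T (Z(X, T) = -5*T*(-1) = 5*T)
12*√(Z(2, 4) + (13 + 12)*(-11 - 12)) = 12*√(5*4 + (13 + 12)*(-11 - 12)) = 12*√(20 + 25*(-23)) = 12*√(20 - 575) = 12*√(-555) = 12*(I*√555) = 12*I*√555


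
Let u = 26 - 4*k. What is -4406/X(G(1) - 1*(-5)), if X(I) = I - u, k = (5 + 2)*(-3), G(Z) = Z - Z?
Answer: 4406/105 ≈ 41.962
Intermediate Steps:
G(Z) = 0
k = -21 (k = 7*(-3) = -21)
u = 110 (u = 26 - 4*(-21) = 26 + 84 = 110)
X(I) = -110 + I (X(I) = I - 1*110 = I - 110 = -110 + I)
-4406/X(G(1) - 1*(-5)) = -4406/(-110 + (0 - 1*(-5))) = -4406/(-110 + (0 + 5)) = -4406/(-110 + 5) = -4406/(-105) = -4406*(-1/105) = 4406/105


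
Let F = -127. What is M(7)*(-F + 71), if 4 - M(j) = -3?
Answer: 1386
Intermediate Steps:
M(j) = 7 (M(j) = 4 - 1*(-3) = 4 + 3 = 7)
M(7)*(-F + 71) = 7*(-1*(-127) + 71) = 7*(127 + 71) = 7*198 = 1386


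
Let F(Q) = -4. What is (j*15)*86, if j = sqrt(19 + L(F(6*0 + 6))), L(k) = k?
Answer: 1290*sqrt(15) ≈ 4996.1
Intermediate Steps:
j = sqrt(15) (j = sqrt(19 - 4) = sqrt(15) ≈ 3.8730)
(j*15)*86 = (sqrt(15)*15)*86 = (15*sqrt(15))*86 = 1290*sqrt(15)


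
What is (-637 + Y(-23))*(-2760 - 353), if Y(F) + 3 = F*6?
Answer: 2421914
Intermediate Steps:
Y(F) = -3 + 6*F (Y(F) = -3 + F*6 = -3 + 6*F)
(-637 + Y(-23))*(-2760 - 353) = (-637 + (-3 + 6*(-23)))*(-2760 - 353) = (-637 + (-3 - 138))*(-3113) = (-637 - 141)*(-3113) = -778*(-3113) = 2421914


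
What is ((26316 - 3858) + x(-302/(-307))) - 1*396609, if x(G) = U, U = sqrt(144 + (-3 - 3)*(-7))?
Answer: -374151 + sqrt(186) ≈ -3.7414e+5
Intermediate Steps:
U = sqrt(186) (U = sqrt(144 - 6*(-7)) = sqrt(144 + 42) = sqrt(186) ≈ 13.638)
x(G) = sqrt(186)
((26316 - 3858) + x(-302/(-307))) - 1*396609 = ((26316 - 3858) + sqrt(186)) - 1*396609 = (22458 + sqrt(186)) - 396609 = -374151 + sqrt(186)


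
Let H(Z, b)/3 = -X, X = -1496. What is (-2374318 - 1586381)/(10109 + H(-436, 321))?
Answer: -3960699/14597 ≈ -271.34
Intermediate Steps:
H(Z, b) = 4488 (H(Z, b) = 3*(-1*(-1496)) = 3*1496 = 4488)
(-2374318 - 1586381)/(10109 + H(-436, 321)) = (-2374318 - 1586381)/(10109 + 4488) = -3960699/14597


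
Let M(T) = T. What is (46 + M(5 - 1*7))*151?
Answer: 6644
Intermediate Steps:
(46 + M(5 - 1*7))*151 = (46 + (5 - 1*7))*151 = (46 + (5 - 7))*151 = (46 - 2)*151 = 44*151 = 6644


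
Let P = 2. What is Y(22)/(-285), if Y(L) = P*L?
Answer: -44/285 ≈ -0.15439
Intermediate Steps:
Y(L) = 2*L
Y(22)/(-285) = (2*22)/(-285) = 44*(-1/285) = -44/285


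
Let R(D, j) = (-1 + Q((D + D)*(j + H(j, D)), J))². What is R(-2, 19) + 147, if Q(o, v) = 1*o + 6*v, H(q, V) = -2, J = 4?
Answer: 2172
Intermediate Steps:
Q(o, v) = o + 6*v
R(D, j) = (23 + 2*D*(-2 + j))² (R(D, j) = (-1 + ((D + D)*(j - 2) + 6*4))² = (-1 + ((2*D)*(-2 + j) + 24))² = (-1 + (2*D*(-2 + j) + 24))² = (-1 + (24 + 2*D*(-2 + j)))² = (23 + 2*D*(-2 + j))²)
R(-2, 19) + 147 = (23 + 2*(-2)*(-2 + 19))² + 147 = (23 + 2*(-2)*17)² + 147 = (23 - 68)² + 147 = (-45)² + 147 = 2025 + 147 = 2172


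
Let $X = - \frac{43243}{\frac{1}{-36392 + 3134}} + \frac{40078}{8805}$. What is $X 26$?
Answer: $\frac{329241562669448}{8805} \approx 3.7393 \cdot 10^{10}$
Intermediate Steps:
$X = \frac{12663137025748}{8805}$ ($X = - \frac{43243}{\frac{1}{-33258}} + 40078 \cdot \frac{1}{8805} = - \frac{43243}{- \frac{1}{33258}} + \frac{40078}{8805} = \left(-43243\right) \left(-33258\right) + \frac{40078}{8805} = 1438175694 + \frac{40078}{8805} = \frac{12663137025748}{8805} \approx 1.4382 \cdot 10^{9}$)
$X 26 = \frac{12663137025748}{8805} \cdot 26 = \frac{329241562669448}{8805}$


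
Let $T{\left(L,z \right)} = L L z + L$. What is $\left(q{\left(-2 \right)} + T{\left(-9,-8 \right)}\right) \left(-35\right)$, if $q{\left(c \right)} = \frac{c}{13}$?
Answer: $\frac{299005}{13} \approx 23000.0$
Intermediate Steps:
$q{\left(c \right)} = \frac{c}{13}$ ($q{\left(c \right)} = c \frac{1}{13} = \frac{c}{13}$)
$T{\left(L,z \right)} = L + z L^{2}$ ($T{\left(L,z \right)} = L^{2} z + L = z L^{2} + L = L + z L^{2}$)
$\left(q{\left(-2 \right)} + T{\left(-9,-8 \right)}\right) \left(-35\right) = \left(\frac{1}{13} \left(-2\right) - 9 \left(1 - -72\right)\right) \left(-35\right) = \left(- \frac{2}{13} - 9 \left(1 + 72\right)\right) \left(-35\right) = \left(- \frac{2}{13} - 657\right) \left(-35\right) = \left(- \frac{8543}{13}\right) \left(-35\right) = \frac{299005}{13}$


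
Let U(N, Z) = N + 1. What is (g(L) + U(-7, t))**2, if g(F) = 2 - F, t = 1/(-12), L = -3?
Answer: 1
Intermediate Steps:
t = -1/12 ≈ -0.083333
U(N, Z) = 1 + N
(g(L) + U(-7, t))**2 = ((2 - 1*(-3)) + (1 - 7))**2 = ((2 + 3) - 6)**2 = (5 - 6)**2 = (-1)**2 = 1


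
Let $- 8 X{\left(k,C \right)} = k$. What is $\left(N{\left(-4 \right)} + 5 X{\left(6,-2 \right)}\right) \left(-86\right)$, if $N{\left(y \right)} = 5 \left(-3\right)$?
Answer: $\frac{3225}{2} \approx 1612.5$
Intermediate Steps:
$X{\left(k,C \right)} = - \frac{k}{8}$
$N{\left(y \right)} = -15$
$\left(N{\left(-4 \right)} + 5 X{\left(6,-2 \right)}\right) \left(-86\right) = \left(-15 + 5 \left(\left(- \frac{1}{8}\right) 6\right)\right) \left(-86\right) = \left(-15 + 5 \left(- \frac{3}{4}\right)\right) \left(-86\right) = \left(-15 - \frac{15}{4}\right) \left(-86\right) = \left(- \frac{75}{4}\right) \left(-86\right) = \frac{3225}{2}$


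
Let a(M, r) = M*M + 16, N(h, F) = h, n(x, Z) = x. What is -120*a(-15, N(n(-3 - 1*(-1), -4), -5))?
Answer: -28920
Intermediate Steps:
a(M, r) = 16 + M² (a(M, r) = M² + 16 = 16 + M²)
-120*a(-15, N(n(-3 - 1*(-1), -4), -5)) = -120*(16 + (-15)²) = -120*(16 + 225) = -120*241 = -28920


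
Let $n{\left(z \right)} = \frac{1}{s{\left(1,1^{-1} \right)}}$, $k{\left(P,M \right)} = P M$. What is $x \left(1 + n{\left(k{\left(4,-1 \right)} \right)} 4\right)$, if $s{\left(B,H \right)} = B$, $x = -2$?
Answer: $-10$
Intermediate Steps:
$k{\left(P,M \right)} = M P$
$n{\left(z \right)} = 1$ ($n{\left(z \right)} = 1^{-1} = 1$)
$x \left(1 + n{\left(k{\left(4,-1 \right)} \right)} 4\right) = - 2 \left(1 + 1 \cdot 4\right) = - 2 \left(1 + 4\right) = \left(-2\right) 5 = -10$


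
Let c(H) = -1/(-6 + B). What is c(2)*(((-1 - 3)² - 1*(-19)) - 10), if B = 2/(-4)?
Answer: 50/13 ≈ 3.8462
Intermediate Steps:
B = -½ (B = 2*(-¼) = -½ ≈ -0.50000)
c(H) = 2/13 (c(H) = -1/(-6 - ½) = -1/(-13/2) = -1*(-2/13) = 2/13)
c(2)*(((-1 - 3)² - 1*(-19)) - 10) = 2*(((-1 - 3)² - 1*(-19)) - 10)/13 = 2*(((-4)² + 19) - 10)/13 = 2*((16 + 19) - 10)/13 = 2*(35 - 10)/13 = (2/13)*25 = 50/13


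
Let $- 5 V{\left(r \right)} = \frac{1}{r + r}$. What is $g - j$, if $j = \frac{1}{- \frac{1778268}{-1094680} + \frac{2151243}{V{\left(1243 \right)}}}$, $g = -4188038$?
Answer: $- \frac{30647736464689339372184}{7317922250153733} \approx -4.188 \cdot 10^{6}$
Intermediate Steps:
$V{\left(r \right)} = - \frac{1}{10 r}$ ($V{\left(r \right)} = - \frac{1}{5 \left(r + r\right)} = - \frac{1}{5 \cdot 2 r} = - \frac{\frac{1}{2} \frac{1}{r}}{5} = - \frac{1}{10 r}$)
$j = - \frac{273670}{7317922250153733}$ ($j = \frac{1}{- \frac{1778268}{-1094680} + \frac{2151243}{\left(- \frac{1}{10}\right) \frac{1}{1243}}} = \frac{1}{\left(-1778268\right) \left(- \frac{1}{1094680}\right) + \frac{2151243}{\left(- \frac{1}{10}\right) \frac{1}{1243}}} = \frac{1}{\frac{444567}{273670} + \frac{2151243}{- \frac{1}{12430}}} = \frac{1}{\frac{444567}{273670} + 2151243 \left(-12430\right)} = \frac{1}{\frac{444567}{273670} - 26739950490} = \frac{1}{- \frac{7317922250153733}{273670}} = - \frac{273670}{7317922250153733} \approx -3.7397 \cdot 10^{-11}$)
$g - j = -4188038 - - \frac{273670}{7317922250153733} = -4188038 + \frac{273670}{7317922250153733} = - \frac{30647736464689339372184}{7317922250153733}$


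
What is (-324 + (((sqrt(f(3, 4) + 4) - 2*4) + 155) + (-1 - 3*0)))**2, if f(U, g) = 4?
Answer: 31692 - 712*sqrt(2) ≈ 30685.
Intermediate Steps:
(-324 + (((sqrt(f(3, 4) + 4) - 2*4) + 155) + (-1 - 3*0)))**2 = (-324 + (((sqrt(4 + 4) - 2*4) + 155) + (-1 - 3*0)))**2 = (-324 + (((sqrt(8) - 8) + 155) + (-1 + 0)))**2 = (-324 + (((2*sqrt(2) - 8) + 155) - 1))**2 = (-324 + (((-8 + 2*sqrt(2)) + 155) - 1))**2 = (-324 + ((147 + 2*sqrt(2)) - 1))**2 = (-324 + (146 + 2*sqrt(2)))**2 = (-178 + 2*sqrt(2))**2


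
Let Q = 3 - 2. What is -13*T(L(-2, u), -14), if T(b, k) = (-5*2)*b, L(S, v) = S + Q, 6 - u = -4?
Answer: -130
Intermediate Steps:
u = 10 (u = 6 - 1*(-4) = 6 + 4 = 10)
Q = 1
L(S, v) = 1 + S (L(S, v) = S + 1 = 1 + S)
T(b, k) = -10*b
-13*T(L(-2, u), -14) = -(-130)*(1 - 2) = -(-130)*(-1) = -13*10 = -130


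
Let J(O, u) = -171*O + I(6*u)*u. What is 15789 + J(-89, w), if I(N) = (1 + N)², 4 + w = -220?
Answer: -403986368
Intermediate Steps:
w = -224 (w = -4 - 220 = -224)
J(O, u) = -171*O + u*(1 + 6*u)² (J(O, u) = -171*O + (1 + 6*u)²*u = -171*O + u*(1 + 6*u)²)
15789 + J(-89, w) = 15789 + (-171*(-89) - 224*(1 + 6*(-224))²) = 15789 + (15219 - 224*(1 - 1344)²) = 15789 + (15219 - 224*(-1343)²) = 15789 + (15219 - 224*1803649) = 15789 + (15219 - 404017376) = 15789 - 404002157 = -403986368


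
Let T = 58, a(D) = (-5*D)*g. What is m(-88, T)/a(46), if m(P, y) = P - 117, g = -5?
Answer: -41/230 ≈ -0.17826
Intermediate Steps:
a(D) = 25*D (a(D) = -5*D*(-5) = 25*D)
m(P, y) = -117 + P
m(-88, T)/a(46) = (-117 - 88)/((25*46)) = -205/1150 = -205*1/1150 = -41/230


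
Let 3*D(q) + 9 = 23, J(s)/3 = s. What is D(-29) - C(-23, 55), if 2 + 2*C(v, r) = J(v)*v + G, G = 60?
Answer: -4907/6 ≈ -817.83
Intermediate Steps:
J(s) = 3*s
D(q) = 14/3 (D(q) = -3 + (1/3)*23 = -3 + 23/3 = 14/3)
C(v, r) = 29 + 3*v**2/2 (C(v, r) = -1 + ((3*v)*v + 60)/2 = -1 + (3*v**2 + 60)/2 = -1 + (60 + 3*v**2)/2 = -1 + (30 + 3*v**2/2) = 29 + 3*v**2/2)
D(-29) - C(-23, 55) = 14/3 - (29 + (3/2)*(-23)**2) = 14/3 - (29 + (3/2)*529) = 14/3 - (29 + 1587/2) = 14/3 - 1*1645/2 = 14/3 - 1645/2 = -4907/6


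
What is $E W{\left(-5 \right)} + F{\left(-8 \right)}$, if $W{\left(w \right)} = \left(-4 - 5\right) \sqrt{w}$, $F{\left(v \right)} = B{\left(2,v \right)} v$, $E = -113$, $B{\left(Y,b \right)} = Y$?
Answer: $-16 + 1017 i \sqrt{5} \approx -16.0 + 2274.1 i$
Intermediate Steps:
$F{\left(v \right)} = 2 v$
$W{\left(w \right)} = - 9 \sqrt{w}$
$E W{\left(-5 \right)} + F{\left(-8 \right)} = - 113 \left(- 9 \sqrt{-5}\right) + 2 \left(-8\right) = - 113 \left(- 9 i \sqrt{5}\right) - 16 = 1017 i \sqrt{5} - 16 = -16 + 1017 i \sqrt{5}$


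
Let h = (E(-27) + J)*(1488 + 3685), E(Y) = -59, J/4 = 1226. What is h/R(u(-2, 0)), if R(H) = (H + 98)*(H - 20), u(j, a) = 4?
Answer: -491435/32 ≈ -15357.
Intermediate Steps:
J = 4904 (J = 4*1226 = 4904)
R(H) = (-20 + H)*(98 + H) (R(H) = (98 + H)*(-20 + H) = (-20 + H)*(98 + H))
h = 25063185 (h = (-59 + 4904)*(1488 + 3685) = 4845*5173 = 25063185)
h/R(u(-2, 0)) = 25063185/(-1960 + 4**2 + 78*4) = 25063185/(-1960 + 16 + 312) = 25063185/(-1632) = 25063185*(-1/1632) = -491435/32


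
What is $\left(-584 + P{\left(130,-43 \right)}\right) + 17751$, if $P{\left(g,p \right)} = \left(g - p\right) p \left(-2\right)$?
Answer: $32045$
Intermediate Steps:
$P{\left(g,p \right)} = - 2 p \left(g - p\right)$ ($P{\left(g,p \right)} = p \left(g - p\right) \left(-2\right) = - 2 p \left(g - p\right)$)
$\left(-584 + P{\left(130,-43 \right)}\right) + 17751 = \left(-584 + 2 \left(-43\right) \left(-43 - 130\right)\right) + 17751 = \left(-584 + 2 \left(-43\right) \left(-173\right)\right) + 17751 = \left(-584 + 14878\right) + 17751 = 14294 + 17751 = 32045$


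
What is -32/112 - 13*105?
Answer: -9557/7 ≈ -1365.3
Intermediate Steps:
-32/112 - 13*105 = -32*1/112 - 1365 = -2/7 - 1365 = -9557/7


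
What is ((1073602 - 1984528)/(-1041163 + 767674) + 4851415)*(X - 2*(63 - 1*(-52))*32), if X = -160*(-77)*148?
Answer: 803162046305192000/91163 ≈ 8.8102e+12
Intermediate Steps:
X = 1823360 (X = 12320*148 = 1823360)
((1073602 - 1984528)/(-1041163 + 767674) + 4851415)*(X - 2*(63 - 1*(-52))*32) = ((1073602 - 1984528)/(-1041163 + 767674) + 4851415)*(1823360 - 2*(63 - 1*(-52))*32) = (-910926/(-273489) + 4851415)*(1823360 - 2*(63 + 52)*32) = (-910926*(-1/273489) + 4851415)*(1823360 - 2*115*32) = (303642/91163 + 4851415)*(1823360 - 230*32) = 442269849287*(1823360 - 7360)/91163 = (442269849287/91163)*1816000 = 803162046305192000/91163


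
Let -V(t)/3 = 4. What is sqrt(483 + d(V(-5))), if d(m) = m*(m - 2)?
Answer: sqrt(651) ≈ 25.515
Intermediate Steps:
V(t) = -12 (V(t) = -3*4 = -12)
d(m) = m*(-2 + m)
sqrt(483 + d(V(-5))) = sqrt(483 - 12*(-2 - 12)) = sqrt(483 - 12*(-14)) = sqrt(483 + 168) = sqrt(651)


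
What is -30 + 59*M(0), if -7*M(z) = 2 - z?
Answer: -328/7 ≈ -46.857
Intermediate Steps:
M(z) = -2/7 + z/7 (M(z) = -(2 - z)/7 = -2/7 + z/7)
-30 + 59*M(0) = -30 + 59*(-2/7 + (⅐)*0) = -30 + 59*(-2/7 + 0) = -30 + 59*(-2/7) = -30 - 118/7 = -328/7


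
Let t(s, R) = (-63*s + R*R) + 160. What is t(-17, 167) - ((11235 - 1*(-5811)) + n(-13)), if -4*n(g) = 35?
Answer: 48331/4 ≈ 12083.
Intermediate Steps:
t(s, R) = 160 + R**2 - 63*s (t(s, R) = (-63*s + R**2) + 160 = (R**2 - 63*s) + 160 = 160 + R**2 - 63*s)
n(g) = -35/4 (n(g) = -1/4*35 = -35/4)
t(-17, 167) - ((11235 - 1*(-5811)) + n(-13)) = (160 + 167**2 - 63*(-17)) - ((11235 - 1*(-5811)) - 35/4) = (160 + 27889 + 1071) - ((11235 + 5811) - 35/4) = 29120 - (17046 - 35/4) = 29120 - 1*68149/4 = 29120 - 68149/4 = 48331/4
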